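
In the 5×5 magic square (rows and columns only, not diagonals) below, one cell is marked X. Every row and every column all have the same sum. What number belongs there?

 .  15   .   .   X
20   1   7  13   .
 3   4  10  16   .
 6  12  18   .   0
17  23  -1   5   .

8

Column 2 is complete and sums to 55; that is the magic constant.
Using row 2: 20 + 1 + 7 + 13 + ? → (2,5) = 55 − 41 = 14.
Row 3 needs 55; the known cells sum to 33, so (3,5) = 22.
Using row 4: 6 + 12 + 18 + 0 + ? → (4,4) = 55 − 36 = 19.
Row 5 must total 55; the given cells sum to 44, so (5,5) = 11.
From column 1, 55 − (20 + 3 + 6 + 17) gives (1,1) = 9.
Column 3 needs 55; the known cells sum to 34, so (1,3) = 21.
Column 4: 13 + 16 + 19 + 5 + ? = 55, so (1,4) = 2.
Using column 5: 14 + 22 + 0 + 11 + ? → (1,5) = 55 − 47 = 8.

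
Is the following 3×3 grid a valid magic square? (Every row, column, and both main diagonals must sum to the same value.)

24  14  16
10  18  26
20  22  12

Row 1: 24 + 14 + 16 = 54.
Row 2: 10 + 18 + 26 = 54.
Row 3: 20 + 22 + 12 = 54.
Column 1: 24 + 10 + 20 = 54.
Column 2: 14 + 18 + 22 = 54.
Column 3: 16 + 26 + 12 = 54.
Main diagonal: 24 + 18 + 12 = 54.
Anti-diagonal: 16 + 18 + 20 = 54.
All lines sum to 54.

Yes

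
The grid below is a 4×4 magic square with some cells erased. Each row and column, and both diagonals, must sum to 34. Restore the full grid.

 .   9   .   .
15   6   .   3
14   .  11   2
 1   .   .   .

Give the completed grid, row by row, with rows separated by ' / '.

4 9 5 16 / 15 6 10 3 / 14 7 11 2 / 1 12 8 13

The remaining cell in row 2 is (2,3) = 34 − 24 = 10.
Row 3 must total 34; the given cells sum to 27, so (3,2) = 7.
Column 1: 15 + 14 + 1 + ? = 34, so (1,1) = 4.
Column 2 needs 34; the known cells sum to 22, so (4,2) = 12.
Main diagonal needs 34; the known cells sum to 21, so (4,4) = 13.
From anti-diagonal, 34 − (10 + 7 + 1) gives (1,4) = 16.
Using row 1: 4 + 9 + 16 + ? → (1,3) = 34 − 29 = 5.
The remaining cell in row 4 is (4,3) = 34 − 26 = 8.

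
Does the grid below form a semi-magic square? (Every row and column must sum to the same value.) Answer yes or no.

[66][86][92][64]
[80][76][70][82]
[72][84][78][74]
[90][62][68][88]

Row 1: 66 + 86 + 92 + 64 = 308.
Row 2: 80 + 76 + 70 + 82 = 308.
Row 3: 72 + 84 + 78 + 74 = 308.
Row 4: 90 + 62 + 68 + 88 = 308.
Column 1: 66 + 80 + 72 + 90 = 308.
Column 2: 86 + 76 + 84 + 62 = 308.
Column 3: 92 + 70 + 78 + 68 = 308.
Column 4: 64 + 82 + 74 + 88 = 308.
All lines sum to 308.

Yes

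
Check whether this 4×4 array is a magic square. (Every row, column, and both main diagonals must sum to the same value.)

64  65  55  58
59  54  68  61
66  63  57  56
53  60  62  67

Row 1: 64 + 65 + 55 + 58 = 242.
Row 2: 59 + 54 + 68 + 61 = 242.
Row 3: 66 + 63 + 57 + 56 = 242.
Row 4: 53 + 60 + 62 + 67 = 242.
Column 1: 64 + 59 + 66 + 53 = 242.
Column 2: 65 + 54 + 63 + 60 = 242.
Column 3: 55 + 68 + 57 + 62 = 242.
Column 4: 58 + 61 + 56 + 67 = 242.
Main diagonal: 64 + 54 + 57 + 67 = 242.
Anti-diagonal: 58 + 68 + 63 + 53 = 242.
All lines sum to 242.

Yes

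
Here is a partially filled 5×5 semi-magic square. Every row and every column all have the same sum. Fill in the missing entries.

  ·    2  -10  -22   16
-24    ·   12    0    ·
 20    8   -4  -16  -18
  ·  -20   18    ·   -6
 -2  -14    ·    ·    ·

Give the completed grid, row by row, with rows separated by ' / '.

Row 3 is already complete: 20 + 8 + -4 + -16 + -18 = -10, so that is the magic constant.
Row 1: 2 + (-10) + (-22) + 16 + ? = -10, so (1,1) = 4.
Column 1 must total -10; the given cells sum to -2, so (4,1) = -8.
The remaining cell in column 2 is (2,2) = -10 − (-24) = 14.
From column 3, -10 − (-10 + 12 + (-4) + 18) gives (5,3) = -26.
Row 2 must total -10; the given cells sum to 2, so (2,5) = -12.
Row 4 must total -10; the given cells sum to -16, so (4,4) = 6.
Column 4 needs -10; the known cells sum to -32, so (5,4) = 22.
Column 5 needs -10; the known cells sum to -20, so (5,5) = 10.

4 2 -10 -22 16 / -24 14 12 0 -12 / 20 8 -4 -16 -18 / -8 -20 18 6 -6 / -2 -14 -26 22 10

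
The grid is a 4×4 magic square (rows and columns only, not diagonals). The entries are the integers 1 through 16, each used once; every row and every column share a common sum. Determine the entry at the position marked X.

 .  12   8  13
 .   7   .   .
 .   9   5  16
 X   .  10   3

15

The entries are 1 through 16, which sum to 136, so each line sums to 136/4 = 34.
The remaining cell in row 1 is (1,1) = 34 − 33 = 1.
Using row 3: 9 + 5 + 16 + ? → (3,1) = 34 − 30 = 4.
Using column 2: 12 + 7 + 9 + ? → (4,2) = 34 − 28 = 6.
From column 3, 34 − (8 + 5 + 10) gives (2,3) = 11.
The remaining cell in column 4 is (2,4) = 34 − 32 = 2.
Row 2: 7 + 11 + 2 + ? = 34, so (2,1) = 14.
Row 4 needs 34; the known cells sum to 19, so (4,1) = 15.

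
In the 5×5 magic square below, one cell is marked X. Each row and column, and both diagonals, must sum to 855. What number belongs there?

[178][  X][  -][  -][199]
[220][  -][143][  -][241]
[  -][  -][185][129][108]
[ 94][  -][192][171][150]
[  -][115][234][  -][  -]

From row 4, 855 − (94 + 192 + 171 + 150) gives (4,2) = 248.
Column 3 needs 855; the known cells sum to 754, so (1,3) = 101.
Column 5 must total 855; the given cells sum to 698, so (5,5) = 157.
The remaining cell in main diagonal is (2,2) = 855 − 691 = 164.
Row 2 must total 855; the given cells sum to 768, so (2,4) = 87.
Anti-diagonal: 199 + 87 + 185 + 248 + ? = 855, so (5,1) = 136.
Using row 5: 136 + 115 + 234 + 157 + ? → (5,4) = 855 − 642 = 213.
Column 1: 178 + 220 + 94 + 136 + ? = 855, so (3,1) = 227.
Using column 4: 87 + 129 + 171 + 213 + ? → (1,4) = 855 − 600 = 255.
From row 1, 855 − (178 + 101 + 255 + 199) gives (1,2) = 122.

122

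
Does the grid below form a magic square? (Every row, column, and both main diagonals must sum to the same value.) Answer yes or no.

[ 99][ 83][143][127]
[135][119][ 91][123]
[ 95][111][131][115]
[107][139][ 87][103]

No — column 3 sums to 452 but column 1 sums to 436.

Row 1: 99 + 83 + 143 + 127 = 452.
Row 2: 135 + 119 + 91 + 123 = 468.
Row 3: 95 + 111 + 131 + 115 = 452.
Row 4: 107 + 139 + 87 + 103 = 436.
Column 1: 99 + 135 + 95 + 107 = 436.
Column 2: 83 + 119 + 111 + 139 = 452.
Column 3: 143 + 91 + 131 + 87 = 452.
Column 4: 127 + 123 + 115 + 103 = 468.
Main diagonal: 99 + 119 + 131 + 103 = 452.
Anti-diagonal: 127 + 91 + 111 + 107 = 436.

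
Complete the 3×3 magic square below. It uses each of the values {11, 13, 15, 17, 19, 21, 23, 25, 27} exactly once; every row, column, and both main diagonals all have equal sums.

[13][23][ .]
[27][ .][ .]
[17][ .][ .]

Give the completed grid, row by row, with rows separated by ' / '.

The 9 entries sum to 171, so each line sums to 171/3 = 57.
Row 1 needs 57; the known cells sum to 36, so (1,3) = 21.
Anti-diagonal: 21 + 17 + ? = 57, so (2,2) = 19.
Row 2 needs 57; the known cells sum to 46, so (2,3) = 11.
Column 2: 23 + 19 + ? = 57, so (3,2) = 15.
Column 3 needs 57; the known cells sum to 32, so (3,3) = 25.

13 23 21 / 27 19 11 / 17 15 25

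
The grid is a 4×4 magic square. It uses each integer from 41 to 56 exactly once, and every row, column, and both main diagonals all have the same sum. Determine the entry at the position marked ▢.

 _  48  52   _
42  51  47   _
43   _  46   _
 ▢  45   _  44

The entries are 41 through 56, which sum to 776, so each line sums to 776/4 = 194.
From row 2, 194 − (42 + 51 + 47) gives (2,4) = 54.
The remaining cell in column 2 is (3,2) = 194 − 144 = 50.
Column 3 needs 194; the known cells sum to 145, so (4,3) = 49.
Main diagonal needs 194; the known cells sum to 141, so (1,1) = 53.
Row 1 needs 194; the known cells sum to 153, so (1,4) = 41.
Row 3 must total 194; the given cells sum to 139, so (3,4) = 55.
The remaining cell in row 4 is (4,1) = 194 − 138 = 56.

56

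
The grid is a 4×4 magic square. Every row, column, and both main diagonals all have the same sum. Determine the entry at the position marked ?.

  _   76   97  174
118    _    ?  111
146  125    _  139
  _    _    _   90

Column 4 is complete and sums to 514; that is the magic constant.
From row 1, 514 − (76 + 97 + 174) gives (1,1) = 167.
Row 3 must total 514; the given cells sum to 410, so (3,3) = 104.
Column 1 must total 514; the given cells sum to 431, so (4,1) = 83.
Main diagonal must total 514; the given cells sum to 361, so (2,2) = 153.
Anti-diagonal needs 514; the known cells sum to 382, so (2,3) = 132.

132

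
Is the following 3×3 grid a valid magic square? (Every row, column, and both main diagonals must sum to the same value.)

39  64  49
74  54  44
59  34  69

No — column 1 sums to 172 but row 3 sums to 162.

Row 1: 39 + 64 + 49 = 152.
Row 2: 74 + 54 + 44 = 172.
Row 3: 59 + 34 + 69 = 162.
Column 1: 39 + 74 + 59 = 172.
Column 2: 64 + 54 + 34 = 152.
Column 3: 49 + 44 + 69 = 162.
Main diagonal: 39 + 54 + 69 = 162.
Anti-diagonal: 49 + 54 + 59 = 162.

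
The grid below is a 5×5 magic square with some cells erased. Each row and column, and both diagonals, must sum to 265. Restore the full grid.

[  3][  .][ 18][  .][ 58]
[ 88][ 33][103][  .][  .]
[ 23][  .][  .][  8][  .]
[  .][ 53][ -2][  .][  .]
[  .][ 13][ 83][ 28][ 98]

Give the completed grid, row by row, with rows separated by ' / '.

3 73 18 113 58 / 88 33 103 48 -7 / 23 93 63 8 78 / 108 53 -2 68 38 / 43 13 83 28 98

Row 5 needs 265; the known cells sum to 222, so (5,1) = 43.
From column 1, 265 − (3 + 88 + 23 + 43) gives (4,1) = 108.
The remaining cell in column 3 is (3,3) = 265 − 202 = 63.
From main diagonal, 265 − (3 + 33 + 63 + 98) gives (4,4) = 68.
The remaining cell in anti-diagonal is (2,4) = 265 − 217 = 48.
Row 2 needs 265; the known cells sum to 272, so (2,5) = -7.
Row 4 must total 265; the given cells sum to 227, so (4,5) = 38.
Column 4 needs 265; the known cells sum to 152, so (1,4) = 113.
From column 5, 265 − (58 + (-7) + 38 + 98) gives (3,5) = 78.
The remaining cell in row 1 is (1,2) = 265 − 192 = 73.
Row 3: 23 + 63 + 8 + 78 + ? = 265, so (3,2) = 93.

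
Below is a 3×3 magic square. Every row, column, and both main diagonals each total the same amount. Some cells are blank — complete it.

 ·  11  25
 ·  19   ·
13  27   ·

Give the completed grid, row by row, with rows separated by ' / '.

21 11 25 / 23 19 15 / 13 27 17

Anti-diagonal is already complete: 25 + 19 + 13 = 57, so that is the magic constant.
From row 1, 57 − (11 + 25) gives (1,1) = 21.
Row 3: 13 + 27 + ? = 57, so (3,3) = 17.
Column 1 needs 57; the known cells sum to 34, so (2,1) = 23.
Using column 3: 25 + 17 + ? → (2,3) = 57 − 42 = 15.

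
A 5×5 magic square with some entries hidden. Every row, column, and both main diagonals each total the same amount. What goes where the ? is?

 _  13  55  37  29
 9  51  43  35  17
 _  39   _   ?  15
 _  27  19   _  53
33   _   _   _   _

23

Row 2 is complete and sums to 155; that is the magic constant.
From row 1, 155 − (13 + 55 + 37 + 29) gives (1,1) = 21.
Column 2: 13 + 51 + 39 + 27 + ? = 155, so (5,2) = 25.
Column 5: 29 + 17 + 15 + 53 + ? = 155, so (5,5) = 41.
Anti-diagonal: 29 + 35 + 27 + 33 + ? = 155, so (3,3) = 31.
From column 3, 155 − (55 + 43 + 31 + 19) gives (5,3) = 7.
From main diagonal, 155 − (21 + 51 + 31 + 41) gives (4,4) = 11.
Row 4 must total 155; the given cells sum to 110, so (4,1) = 45.
Row 5: 33 + 25 + 7 + 41 + ? = 155, so (5,4) = 49.
Using column 1: 21 + 9 + 45 + 33 + ? → (3,1) = 155 − 108 = 47.
Column 4 needs 155; the known cells sum to 132, so (3,4) = 23.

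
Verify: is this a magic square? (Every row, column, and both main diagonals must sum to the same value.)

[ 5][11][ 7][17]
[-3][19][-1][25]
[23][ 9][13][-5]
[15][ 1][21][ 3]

Row 1: 5 + 11 + 7 + 17 = 40.
Row 2: -3 + 19 + (-1) + 25 = 40.
Row 3: 23 + 9 + 13 + (-5) = 40.
Row 4: 15 + 1 + 21 + 3 = 40.
Column 1: 5 + (-3) + 23 + 15 = 40.
Column 2: 11 + 19 + 9 + 1 = 40.
Column 3: 7 + (-1) + 13 + 21 = 40.
Column 4: 17 + 25 + (-5) + 3 = 40.
Main diagonal: 5 + 19 + 13 + 3 = 40.
Anti-diagonal: 17 + (-1) + 9 + 15 = 40.
All lines sum to 40.

Yes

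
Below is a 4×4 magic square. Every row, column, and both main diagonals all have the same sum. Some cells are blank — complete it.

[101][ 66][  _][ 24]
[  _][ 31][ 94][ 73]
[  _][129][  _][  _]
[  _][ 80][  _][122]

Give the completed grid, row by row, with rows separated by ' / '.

Column 2 is already complete: 66 + 31 + 129 + 80 = 306, so that is the magic constant.
Using row 1: 101 + 66 + 24 + ? → (1,3) = 306 − 191 = 115.
Row 2 needs 306; the known cells sum to 198, so (2,1) = 108.
Column 4 must total 306; the given cells sum to 219, so (3,4) = 87.
The remaining cell in main diagonal is (3,3) = 306 − 254 = 52.
From anti-diagonal, 306 − (24 + 94 + 129) gives (4,1) = 59.
The remaining cell in row 3 is (3,1) = 306 − 268 = 38.
From row 4, 306 − (59 + 80 + 122) gives (4,3) = 45.

101 66 115 24 / 108 31 94 73 / 38 129 52 87 / 59 80 45 122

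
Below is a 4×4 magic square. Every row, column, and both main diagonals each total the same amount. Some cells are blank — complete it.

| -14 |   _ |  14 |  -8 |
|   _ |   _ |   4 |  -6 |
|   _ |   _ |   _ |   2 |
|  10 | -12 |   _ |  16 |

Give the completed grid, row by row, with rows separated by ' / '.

-14 12 14 -8 / 0 6 4 -6 / 8 -2 -4 2 / 10 -12 -10 16

Column 4 is already complete: -8 + -6 + 2 + 16 = 4, so that is the magic constant.
From row 1, 4 − (-14 + 14 + (-8)) gives (1,2) = 12.
Row 4 needs 4; the known cells sum to 14, so (4,3) = -10.
From column 3, 4 − (14 + 4 + (-10)) gives (3,3) = -4.
From main diagonal, 4 − (-14 + (-4) + 16) gives (2,2) = 6.
Anti-diagonal needs 4; the known cells sum to 6, so (3,2) = -2.
The remaining cell in row 2 is (2,1) = 4 − 4 = 0.
From row 3, 4 − (-2 + (-4) + 2) gives (3,1) = 8.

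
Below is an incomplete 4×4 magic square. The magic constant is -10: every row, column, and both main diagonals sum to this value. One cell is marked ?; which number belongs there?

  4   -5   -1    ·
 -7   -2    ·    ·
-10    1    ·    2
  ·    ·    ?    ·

Row 1 needs -10; the known cells sum to -2, so (1,4) = -8.
The remaining cell in row 3 is (3,3) = -10 − (-7) = -3.
Column 1 needs -10; the known cells sum to -13, so (4,1) = 3.
Column 2: -5 + (-2) + 1 + ? = -10, so (4,2) = -4.
Main diagonal needs -10; the known cells sum to -1, so (4,4) = -9.
Anti-diagonal: -8 + 1 + 3 + ? = -10, so (2,3) = -6.
Row 2 needs -10; the known cells sum to -15, so (2,4) = 5.
From row 4, -10 − (3 + (-4) + (-9)) gives (4,3) = 0.

0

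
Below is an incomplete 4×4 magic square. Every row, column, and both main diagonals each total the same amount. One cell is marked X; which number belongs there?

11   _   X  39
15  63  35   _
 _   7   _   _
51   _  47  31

23

Anti-diagonal is complete and sums to 132; that is the magic constant.
From row 2, 132 − (15 + 63 + 35) gives (2,4) = 19.
Row 4 needs 132; the known cells sum to 129, so (4,2) = 3.
The remaining cell in column 1 is (3,1) = 132 − 77 = 55.
Column 2 must total 132; the given cells sum to 73, so (1,2) = 59.
Column 4 must total 132; the given cells sum to 89, so (3,4) = 43.
Main diagonal: 11 + 63 + 31 + ? = 132, so (3,3) = 27.
The remaining cell in row 1 is (1,3) = 132 − 109 = 23.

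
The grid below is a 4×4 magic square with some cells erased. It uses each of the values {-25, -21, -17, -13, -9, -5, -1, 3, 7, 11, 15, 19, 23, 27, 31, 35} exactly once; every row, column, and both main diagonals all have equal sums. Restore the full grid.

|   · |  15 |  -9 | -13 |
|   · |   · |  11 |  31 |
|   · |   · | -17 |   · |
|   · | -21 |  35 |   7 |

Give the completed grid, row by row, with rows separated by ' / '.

The 16 entries sum to 80, so each line sums to 80/4 = 20.
Using row 1: 15 + (-9) + (-13) + ? → (1,1) = 20 − (-7) = 27.
From row 4, 20 − (-21 + 35 + 7) gives (4,1) = -1.
From column 4, 20 − (-13 + 31 + 7) gives (3,4) = -5.
Main diagonal must total 20; the given cells sum to 17, so (2,2) = 3.
From anti-diagonal, 20 − (-13 + 11 + (-1)) gives (3,2) = 23.
Row 2 must total 20; the given cells sum to 45, so (2,1) = -25.
Using row 3: 23 + (-17) + (-5) + ? → (3,1) = 20 − 1 = 19.

27 15 -9 -13 / -25 3 11 31 / 19 23 -17 -5 / -1 -21 35 7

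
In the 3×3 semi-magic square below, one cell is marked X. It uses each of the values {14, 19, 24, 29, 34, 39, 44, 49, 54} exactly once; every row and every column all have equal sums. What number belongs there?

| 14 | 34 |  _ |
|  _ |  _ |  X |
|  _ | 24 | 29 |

The 9 entries sum to 306, so each line sums to 306/3 = 102.
Row 1 must total 102; the given cells sum to 48, so (1,3) = 54.
Using row 3: 24 + 29 + ? → (3,1) = 102 − 53 = 49.
Using column 1: 14 + 49 + ? → (2,1) = 102 − 63 = 39.
Column 2 needs 102; the known cells sum to 58, so (2,2) = 44.
The remaining cell in column 3 is (2,3) = 102 − 83 = 19.

19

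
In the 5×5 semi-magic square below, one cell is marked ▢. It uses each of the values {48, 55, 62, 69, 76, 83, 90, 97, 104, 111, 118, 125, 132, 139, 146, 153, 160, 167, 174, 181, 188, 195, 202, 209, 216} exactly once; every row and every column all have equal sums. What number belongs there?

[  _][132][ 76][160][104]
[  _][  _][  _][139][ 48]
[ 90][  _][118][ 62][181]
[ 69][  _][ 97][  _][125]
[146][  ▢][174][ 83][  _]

The 25 entries sum to 3300, so each line sums to 3300/5 = 660.
Row 1 needs 660; the known cells sum to 472, so (1,1) = 188.
Row 3: 90 + 118 + 62 + 181 + ? = 660, so (3,2) = 209.
From column 1, 660 − (188 + 90 + 69 + 146) gives (2,1) = 167.
Using column 3: 76 + 118 + 97 + 174 + ? → (2,3) = 660 − 465 = 195.
Column 4 needs 660; the known cells sum to 444, so (4,4) = 216.
Column 5 must total 660; the given cells sum to 458, so (5,5) = 202.
Using row 2: 167 + 195 + 139 + 48 + ? → (2,2) = 660 − 549 = 111.
Using row 4: 69 + 97 + 216 + 125 + ? → (4,2) = 660 − 507 = 153.
From row 5, 660 − (146 + 174 + 83 + 202) gives (5,2) = 55.

55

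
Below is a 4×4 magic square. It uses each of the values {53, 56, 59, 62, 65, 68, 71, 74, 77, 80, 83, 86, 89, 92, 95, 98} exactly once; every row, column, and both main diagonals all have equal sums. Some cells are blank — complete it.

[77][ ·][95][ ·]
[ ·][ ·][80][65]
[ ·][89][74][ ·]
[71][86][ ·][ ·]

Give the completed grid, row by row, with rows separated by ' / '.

The 16 entries sum to 1208, so each line sums to 1208/4 = 302.
Column 3: 95 + 80 + 74 + ? = 302, so (4,3) = 53.
Using anti-diagonal: 80 + 89 + 71 + ? → (1,4) = 302 − 240 = 62.
Row 1 must total 302; the given cells sum to 234, so (1,2) = 68.
Row 4: 71 + 86 + 53 + ? = 302, so (4,4) = 92.
Column 2: 68 + 89 + 86 + ? = 302, so (2,2) = 59.
The remaining cell in column 4 is (3,4) = 302 − 219 = 83.
Row 2: 59 + 80 + 65 + ? = 302, so (2,1) = 98.
Using row 3: 89 + 74 + 83 + ? → (3,1) = 302 − 246 = 56.

77 68 95 62 / 98 59 80 65 / 56 89 74 83 / 71 86 53 92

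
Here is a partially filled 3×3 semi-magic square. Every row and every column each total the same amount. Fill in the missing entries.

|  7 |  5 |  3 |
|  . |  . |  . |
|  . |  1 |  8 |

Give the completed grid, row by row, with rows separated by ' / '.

7 5 3 / 2 9 4 / 6 1 8

Row 1 is already complete: 7 + 5 + 3 = 15, so that is the magic constant.
Row 3 needs 15; the known cells sum to 9, so (3,1) = 6.
From column 1, 15 − (7 + 6) gives (2,1) = 2.
Column 2 must total 15; the given cells sum to 6, so (2,2) = 9.
The remaining cell in column 3 is (2,3) = 15 − 11 = 4.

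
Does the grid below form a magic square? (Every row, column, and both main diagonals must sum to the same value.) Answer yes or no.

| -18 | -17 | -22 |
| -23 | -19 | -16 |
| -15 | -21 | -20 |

No — column 2 sums to -57 but column 1 sums to -56.

Row 1: -18 + (-17) + (-22) = -57.
Row 2: -23 + (-19) + (-16) = -58.
Row 3: -15 + (-21) + (-20) = -56.
Column 1: -18 + (-23) + (-15) = -56.
Column 2: -17 + (-19) + (-21) = -57.
Column 3: -22 + (-16) + (-20) = -58.
Main diagonal: -18 + (-19) + (-20) = -57.
Anti-diagonal: -22 + (-19) + (-15) = -56.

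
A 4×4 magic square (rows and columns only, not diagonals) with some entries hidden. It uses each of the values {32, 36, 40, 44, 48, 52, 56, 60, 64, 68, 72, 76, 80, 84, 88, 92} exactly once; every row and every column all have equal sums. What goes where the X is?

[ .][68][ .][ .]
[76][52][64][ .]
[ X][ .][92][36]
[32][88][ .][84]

80

The 16 entries sum to 992, so each line sums to 992/4 = 248.
The remaining cell in row 2 is (2,4) = 248 − 192 = 56.
Row 4 must total 248; the given cells sum to 204, so (4,3) = 44.
From column 2, 248 − (68 + 52 + 88) gives (3,2) = 40.
The remaining cell in column 3 is (1,3) = 248 − 200 = 48.
Using column 4: 56 + 36 + 84 + ? → (1,4) = 248 − 176 = 72.
Row 1 needs 248; the known cells sum to 188, so (1,1) = 60.
Using row 3: 40 + 92 + 36 + ? → (3,1) = 248 − 168 = 80.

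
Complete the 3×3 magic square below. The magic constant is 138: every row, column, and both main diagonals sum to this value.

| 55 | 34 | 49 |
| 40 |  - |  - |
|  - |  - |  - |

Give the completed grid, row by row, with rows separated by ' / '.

55 34 49 / 40 46 52 / 43 58 37

Column 1 needs 138; the known cells sum to 95, so (3,1) = 43.
Using anti-diagonal: 49 + 43 + ? → (2,2) = 138 − 92 = 46.
From row 2, 138 − (40 + 46) gives (2,3) = 52.
The remaining cell in column 2 is (3,2) = 138 − 80 = 58.
Column 3 must total 138; the given cells sum to 101, so (3,3) = 37.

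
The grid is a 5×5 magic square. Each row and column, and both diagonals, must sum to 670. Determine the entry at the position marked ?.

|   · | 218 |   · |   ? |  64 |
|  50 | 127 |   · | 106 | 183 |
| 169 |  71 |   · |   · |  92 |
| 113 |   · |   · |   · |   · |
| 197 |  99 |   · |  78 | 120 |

162

Row 2 must total 670; the given cells sum to 466, so (2,3) = 204.
From row 5, 670 − (197 + 99 + 78 + 120) gives (5,3) = 176.
The remaining cell in column 1 is (1,1) = 670 − 529 = 141.
Column 2: 218 + 127 + 71 + 99 + ? = 670, so (4,2) = 155.
Column 5 must total 670; the given cells sum to 459, so (4,5) = 211.
From anti-diagonal, 670 − (64 + 106 + 155 + 197) gives (3,3) = 148.
Using row 3: 169 + 71 + 148 + 92 + ? → (3,4) = 670 − 480 = 190.
The remaining cell in main diagonal is (4,4) = 670 − 536 = 134.
Row 4: 113 + 155 + 134 + 211 + ? = 670, so (4,3) = 57.
Column 3: 204 + 148 + 57 + 176 + ? = 670, so (1,3) = 85.
Using column 4: 106 + 190 + 134 + 78 + ? → (1,4) = 670 − 508 = 162.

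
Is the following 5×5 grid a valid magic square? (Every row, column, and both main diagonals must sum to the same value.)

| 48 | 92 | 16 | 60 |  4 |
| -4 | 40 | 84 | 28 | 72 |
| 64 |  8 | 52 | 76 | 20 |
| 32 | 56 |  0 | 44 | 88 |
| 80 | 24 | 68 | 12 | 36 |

Yes

Row 1: 48 + 92 + 16 + 60 + 4 = 220.
Row 2: -4 + 40 + 84 + 28 + 72 = 220.
Row 3: 64 + 8 + 52 + 76 + 20 = 220.
Row 4: 32 + 56 + 0 + 44 + 88 = 220.
Row 5: 80 + 24 + 68 + 12 + 36 = 220.
Column 1: 48 + (-4) + 64 + 32 + 80 = 220.
Column 2: 92 + 40 + 8 + 56 + 24 = 220.
Column 3: 16 + 84 + 52 + 0 + 68 = 220.
Column 4: 60 + 28 + 76 + 44 + 12 = 220.
Column 5: 4 + 72 + 20 + 88 + 36 = 220.
Main diagonal: 48 + 40 + 52 + 44 + 36 = 220.
Anti-diagonal: 4 + 28 + 52 + 56 + 80 = 220.
All lines sum to 220.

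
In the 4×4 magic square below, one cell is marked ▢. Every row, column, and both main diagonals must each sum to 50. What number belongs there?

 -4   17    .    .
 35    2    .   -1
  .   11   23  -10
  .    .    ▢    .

8

Row 2 must total 50; the given cells sum to 36, so (2,3) = 14.
Row 3 needs 50; the known cells sum to 24, so (3,1) = 26.
Column 1 must total 50; the given cells sum to 57, so (4,1) = -7.
From column 2, 50 − (17 + 2 + 11) gives (4,2) = 20.
Main diagonal needs 50; the known cells sum to 21, so (4,4) = 29.
From anti-diagonal, 50 − (14 + 11 + (-7)) gives (1,4) = 32.
Using row 1: -4 + 17 + 32 + ? → (1,3) = 50 − 45 = 5.
Row 4 needs 50; the known cells sum to 42, so (4,3) = 8.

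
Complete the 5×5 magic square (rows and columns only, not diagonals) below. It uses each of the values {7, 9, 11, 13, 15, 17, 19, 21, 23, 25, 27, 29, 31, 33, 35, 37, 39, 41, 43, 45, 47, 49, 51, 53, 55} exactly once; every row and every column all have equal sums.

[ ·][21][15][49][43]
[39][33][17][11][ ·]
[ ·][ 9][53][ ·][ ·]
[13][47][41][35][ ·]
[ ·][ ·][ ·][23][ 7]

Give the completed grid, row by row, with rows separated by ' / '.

The 25 entries sum to 775, so each line sums to 775/5 = 155.
Row 1: 21 + 15 + 49 + 43 + ? = 155, so (1,1) = 27.
Row 2 must total 155; the given cells sum to 100, so (2,5) = 55.
Row 4 needs 155; the known cells sum to 136, so (4,5) = 19.
Column 2: 21 + 33 + 9 + 47 + ? = 155, so (5,2) = 45.
The remaining cell in column 3 is (5,3) = 155 − 126 = 29.
The remaining cell in column 4 is (3,4) = 155 − 118 = 37.
The remaining cell in column 5 is (3,5) = 155 − 124 = 31.
Row 3 must total 155; the given cells sum to 130, so (3,1) = 25.
Using row 5: 45 + 29 + 23 + 7 + ? → (5,1) = 155 − 104 = 51.

27 21 15 49 43 / 39 33 17 11 55 / 25 9 53 37 31 / 13 47 41 35 19 / 51 45 29 23 7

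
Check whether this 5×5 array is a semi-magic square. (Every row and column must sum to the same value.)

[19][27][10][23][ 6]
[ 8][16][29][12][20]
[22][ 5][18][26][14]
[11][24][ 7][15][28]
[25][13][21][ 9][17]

Yes

Row 1: 19 + 27 + 10 + 23 + 6 = 85.
Row 2: 8 + 16 + 29 + 12 + 20 = 85.
Row 3: 22 + 5 + 18 + 26 + 14 = 85.
Row 4: 11 + 24 + 7 + 15 + 28 = 85.
Row 5: 25 + 13 + 21 + 9 + 17 = 85.
Column 1: 19 + 8 + 22 + 11 + 25 = 85.
Column 2: 27 + 16 + 5 + 24 + 13 = 85.
Column 3: 10 + 29 + 18 + 7 + 21 = 85.
Column 4: 23 + 12 + 26 + 15 + 9 = 85.
Column 5: 6 + 20 + 14 + 28 + 17 = 85.
All lines sum to 85.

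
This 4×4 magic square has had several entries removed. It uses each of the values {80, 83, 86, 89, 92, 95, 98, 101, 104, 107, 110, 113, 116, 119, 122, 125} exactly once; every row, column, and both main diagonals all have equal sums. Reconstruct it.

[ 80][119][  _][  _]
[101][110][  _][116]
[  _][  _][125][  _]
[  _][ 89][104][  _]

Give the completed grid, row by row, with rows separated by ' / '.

The 16 entries sum to 1640, so each line sums to 1640/4 = 410.
Using row 2: 101 + 110 + 116 + ? → (2,3) = 410 − 327 = 83.
Column 2 must total 410; the given cells sum to 318, so (3,2) = 92.
Using column 3: 83 + 125 + 104 + ? → (1,3) = 410 − 312 = 98.
Main diagonal: 80 + 110 + 125 + ? = 410, so (4,4) = 95.
Using row 1: 80 + 119 + 98 + ? → (1,4) = 410 − 297 = 113.
The remaining cell in row 4 is (4,1) = 410 − 288 = 122.
Using column 1: 80 + 101 + 122 + ? → (3,1) = 410 − 303 = 107.
Using column 4: 113 + 116 + 95 + ? → (3,4) = 410 − 324 = 86.

80 119 98 113 / 101 110 83 116 / 107 92 125 86 / 122 89 104 95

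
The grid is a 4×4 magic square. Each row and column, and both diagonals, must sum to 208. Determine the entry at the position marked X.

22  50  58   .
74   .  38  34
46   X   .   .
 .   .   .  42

26

Row 1: 22 + 50 + 58 + ? = 208, so (1,4) = 78.
The remaining cell in row 2 is (2,2) = 208 − 146 = 62.
The remaining cell in column 1 is (4,1) = 208 − 142 = 66.
Column 4: 78 + 34 + 42 + ? = 208, so (3,4) = 54.
Using main diagonal: 22 + 62 + 42 + ? → (3,3) = 208 − 126 = 82.
Using anti-diagonal: 78 + 38 + 66 + ? → (3,2) = 208 − 182 = 26.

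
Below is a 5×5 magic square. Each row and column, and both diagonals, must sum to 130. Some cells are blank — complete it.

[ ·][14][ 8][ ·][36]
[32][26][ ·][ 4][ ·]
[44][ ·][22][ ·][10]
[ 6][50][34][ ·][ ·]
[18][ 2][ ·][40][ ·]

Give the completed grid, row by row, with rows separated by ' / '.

Column 1 needs 130; the known cells sum to 100, so (1,1) = 30.
From column 2, 130 − (14 + 26 + 50 + 2) gives (3,2) = 38.
Using row 1: 30 + 14 + 8 + 36 + ? → (1,4) = 130 − 88 = 42.
The remaining cell in row 3 is (3,4) = 130 − 114 = 16.
From column 4, 130 − (42 + 4 + 16 + 40) gives (4,4) = 28.
Using main diagonal: 30 + 26 + 22 + 28 + ? → (5,5) = 130 − 106 = 24.
From row 4, 130 − (6 + 50 + 34 + 28) gives (4,5) = 12.
Row 5 must total 130; the given cells sum to 84, so (5,3) = 46.
Column 3: 8 + 22 + 34 + 46 + ? = 130, so (2,3) = 20.
Column 5 must total 130; the given cells sum to 82, so (2,5) = 48.

30 14 8 42 36 / 32 26 20 4 48 / 44 38 22 16 10 / 6 50 34 28 12 / 18 2 46 40 24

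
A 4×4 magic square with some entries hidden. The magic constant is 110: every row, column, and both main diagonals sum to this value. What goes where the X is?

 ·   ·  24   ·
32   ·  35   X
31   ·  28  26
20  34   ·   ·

21

Row 3: 31 + 28 + 26 + ? = 110, so (3,2) = 25.
Column 1 must total 110; the given cells sum to 83, so (1,1) = 27.
From column 3, 110 − (24 + 35 + 28) gives (4,3) = 23.
Anti-diagonal: 35 + 25 + 20 + ? = 110, so (1,4) = 30.
From row 1, 110 − (27 + 24 + 30) gives (1,2) = 29.
Row 4 needs 110; the known cells sum to 77, so (4,4) = 33.
From column 2, 110 − (29 + 25 + 34) gives (2,2) = 22.
Column 4 needs 110; the known cells sum to 89, so (2,4) = 21.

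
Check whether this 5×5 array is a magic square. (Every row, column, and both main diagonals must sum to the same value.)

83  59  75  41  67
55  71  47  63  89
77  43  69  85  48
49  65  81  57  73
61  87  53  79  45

No — column 5 sums to 322 but row 4 sums to 325.

Row 1: 83 + 59 + 75 + 41 + 67 = 325.
Row 2: 55 + 71 + 47 + 63 + 89 = 325.
Row 3: 77 + 43 + 69 + 85 + 48 = 322.
Row 4: 49 + 65 + 81 + 57 + 73 = 325.
Row 5: 61 + 87 + 53 + 79 + 45 = 325.
Column 1: 83 + 55 + 77 + 49 + 61 = 325.
Column 2: 59 + 71 + 43 + 65 + 87 = 325.
Column 3: 75 + 47 + 69 + 81 + 53 = 325.
Column 4: 41 + 63 + 85 + 57 + 79 = 325.
Column 5: 67 + 89 + 48 + 73 + 45 = 322.
Main diagonal: 83 + 71 + 69 + 57 + 45 = 325.
Anti-diagonal: 67 + 63 + 69 + 65 + 61 = 325.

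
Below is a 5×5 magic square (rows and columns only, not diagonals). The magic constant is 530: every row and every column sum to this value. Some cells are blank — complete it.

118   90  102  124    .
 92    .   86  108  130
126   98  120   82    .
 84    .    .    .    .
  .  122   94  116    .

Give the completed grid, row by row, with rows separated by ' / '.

118 90 102 124 96 / 92 114 86 108 130 / 126 98 120 82 104 / 84 106 128 100 112 / 110 122 94 116 88

Row 1 needs 530; the known cells sum to 434, so (1,5) = 96.
Row 2 needs 530; the known cells sum to 416, so (2,2) = 114.
Row 3 needs 530; the known cells sum to 426, so (3,5) = 104.
Column 1 must total 530; the given cells sum to 420, so (5,1) = 110.
Column 2 must total 530; the given cells sum to 424, so (4,2) = 106.
The remaining cell in column 3 is (4,3) = 530 − 402 = 128.
Using column 4: 124 + 108 + 82 + 116 + ? → (4,4) = 530 − 430 = 100.
Row 4 needs 530; the known cells sum to 418, so (4,5) = 112.
Row 5 must total 530; the given cells sum to 442, so (5,5) = 88.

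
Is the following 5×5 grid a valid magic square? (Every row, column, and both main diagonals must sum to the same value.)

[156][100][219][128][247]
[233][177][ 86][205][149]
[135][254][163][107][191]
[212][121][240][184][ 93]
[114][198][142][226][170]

Row 1: 156 + 100 + 219 + 128 + 247 = 850.
Row 2: 233 + 177 + 86 + 205 + 149 = 850.
Row 3: 135 + 254 + 163 + 107 + 191 = 850.
Row 4: 212 + 121 + 240 + 184 + 93 = 850.
Row 5: 114 + 198 + 142 + 226 + 170 = 850.
Column 1: 156 + 233 + 135 + 212 + 114 = 850.
Column 2: 100 + 177 + 254 + 121 + 198 = 850.
Column 3: 219 + 86 + 163 + 240 + 142 = 850.
Column 4: 128 + 205 + 107 + 184 + 226 = 850.
Column 5: 247 + 149 + 191 + 93 + 170 = 850.
Main diagonal: 156 + 177 + 163 + 184 + 170 = 850.
Anti-diagonal: 247 + 205 + 163 + 121 + 114 = 850.
All lines sum to 850.

Yes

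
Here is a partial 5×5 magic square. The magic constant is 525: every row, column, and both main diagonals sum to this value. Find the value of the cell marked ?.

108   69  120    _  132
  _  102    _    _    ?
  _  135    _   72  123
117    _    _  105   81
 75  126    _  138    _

The remaining cell in row 1 is (1,4) = 525 − 429 = 96.
The remaining cell in column 2 is (4,2) = 525 − 432 = 93.
From column 4, 525 − (96 + 72 + 105 + 138) gives (2,4) = 114.
Using anti-diagonal: 132 + 114 + 93 + 75 + ? → (3,3) = 525 − 414 = 111.
Row 3 needs 525; the known cells sum to 441, so (3,1) = 84.
Row 4 must total 525; the given cells sum to 396, so (4,3) = 129.
The remaining cell in column 1 is (2,1) = 525 − 384 = 141.
Main diagonal needs 525; the known cells sum to 426, so (5,5) = 99.
From row 5, 525 − (75 + 126 + 138 + 99) gives (5,3) = 87.
From column 3, 525 − (120 + 111 + 129 + 87) gives (2,3) = 78.
Column 5 needs 525; the known cells sum to 435, so (2,5) = 90.

90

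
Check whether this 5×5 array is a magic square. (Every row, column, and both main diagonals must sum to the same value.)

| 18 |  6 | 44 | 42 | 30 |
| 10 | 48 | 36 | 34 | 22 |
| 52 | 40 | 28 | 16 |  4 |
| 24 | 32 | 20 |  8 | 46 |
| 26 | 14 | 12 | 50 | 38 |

Row 1: 18 + 6 + 44 + 42 + 30 = 140.
Row 2: 10 + 48 + 36 + 34 + 22 = 150.
Row 3: 52 + 40 + 28 + 16 + 4 = 140.
Row 4: 24 + 32 + 20 + 8 + 46 = 130.
Row 5: 26 + 14 + 12 + 50 + 38 = 140.
Column 1: 18 + 10 + 52 + 24 + 26 = 130.
Column 2: 6 + 48 + 40 + 32 + 14 = 140.
Column 3: 44 + 36 + 28 + 20 + 12 = 140.
Column 4: 42 + 34 + 16 + 8 + 50 = 150.
Column 5: 30 + 22 + 4 + 46 + 38 = 140.
Main diagonal: 18 + 48 + 28 + 8 + 38 = 140.
Anti-diagonal: 30 + 34 + 28 + 32 + 26 = 150.

No — row 2 sums to 150 but row 1 sums to 140.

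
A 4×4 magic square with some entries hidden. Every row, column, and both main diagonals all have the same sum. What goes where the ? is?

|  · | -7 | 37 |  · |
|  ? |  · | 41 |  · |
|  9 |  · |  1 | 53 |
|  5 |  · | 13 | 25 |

33

Column 3 is complete and sums to 92; that is the magic constant.
The remaining cell in row 3 is (3,2) = 92 − 63 = 29.
Using row 4: 5 + 13 + 25 + ? → (4,2) = 92 − 43 = 49.
Using column 2: -7 + 29 + 49 + ? → (2,2) = 92 − 71 = 21.
The remaining cell in main diagonal is (1,1) = 92 − 47 = 45.
Using anti-diagonal: 41 + 29 + 5 + ? → (1,4) = 92 − 75 = 17.
Column 1: 45 + 9 + 5 + ? = 92, so (2,1) = 33.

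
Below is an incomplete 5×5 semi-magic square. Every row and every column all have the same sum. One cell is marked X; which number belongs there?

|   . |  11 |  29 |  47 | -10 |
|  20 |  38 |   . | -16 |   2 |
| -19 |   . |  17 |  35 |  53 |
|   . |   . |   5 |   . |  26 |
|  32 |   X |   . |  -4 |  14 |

50

Column 5 is complete and sums to 85; that is the magic constant.
The remaining cell in row 1 is (1,1) = 85 − 77 = 8.
The remaining cell in row 2 is (2,3) = 85 − 44 = 41.
Using row 3: -19 + 17 + 35 + 53 + ? → (3,2) = 85 − 86 = -1.
From column 1, 85 − (8 + 20 + (-19) + 32) gives (4,1) = 44.
From column 3, 85 − (29 + 41 + 17 + 5) gives (5,3) = -7.
From column 4, 85 − (47 + (-16) + 35 + (-4)) gives (4,4) = 23.
Using row 4: 44 + 5 + 23 + 26 + ? → (4,2) = 85 − 98 = -13.
The remaining cell in row 5 is (5,2) = 85 − 35 = 50.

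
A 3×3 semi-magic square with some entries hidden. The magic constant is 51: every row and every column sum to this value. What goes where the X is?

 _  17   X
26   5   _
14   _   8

Row 2 needs 51; the known cells sum to 31, so (2,3) = 20.
The remaining cell in row 3 is (3,2) = 51 − 22 = 29.
Column 1: 26 + 14 + ? = 51, so (1,1) = 11.
Using column 3: 20 + 8 + ? → (1,3) = 51 − 28 = 23.

23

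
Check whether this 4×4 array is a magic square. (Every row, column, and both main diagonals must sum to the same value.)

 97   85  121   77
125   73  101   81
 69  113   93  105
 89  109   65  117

Yes

Row 1: 97 + 85 + 121 + 77 = 380.
Row 2: 125 + 73 + 101 + 81 = 380.
Row 3: 69 + 113 + 93 + 105 = 380.
Row 4: 89 + 109 + 65 + 117 = 380.
Column 1: 97 + 125 + 69 + 89 = 380.
Column 2: 85 + 73 + 113 + 109 = 380.
Column 3: 121 + 101 + 93 + 65 = 380.
Column 4: 77 + 81 + 105 + 117 = 380.
Main diagonal: 97 + 73 + 93 + 117 = 380.
Anti-diagonal: 77 + 101 + 113 + 89 = 380.
All lines sum to 380.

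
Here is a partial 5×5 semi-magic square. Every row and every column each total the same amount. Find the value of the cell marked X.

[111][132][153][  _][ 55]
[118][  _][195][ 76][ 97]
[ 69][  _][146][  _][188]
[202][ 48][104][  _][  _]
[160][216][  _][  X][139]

83

Column 1 is complete and sums to 660; that is the magic constant.
From row 1, 660 − (111 + 132 + 153 + 55) gives (1,4) = 209.
Row 2 must total 660; the given cells sum to 486, so (2,2) = 174.
The remaining cell in column 2 is (3,2) = 660 − 570 = 90.
Using column 3: 153 + 195 + 146 + 104 + ? → (5,3) = 660 − 598 = 62.
The remaining cell in column 5 is (4,5) = 660 − 479 = 181.
Using row 3: 69 + 90 + 146 + 188 + ? → (3,4) = 660 − 493 = 167.
From row 4, 660 − (202 + 48 + 104 + 181) gives (4,4) = 125.
Row 5 needs 660; the known cells sum to 577, so (5,4) = 83.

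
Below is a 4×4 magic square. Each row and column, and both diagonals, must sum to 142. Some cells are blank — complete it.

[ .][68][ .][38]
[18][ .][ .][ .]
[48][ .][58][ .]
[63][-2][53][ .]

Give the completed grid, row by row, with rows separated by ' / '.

13 68 23 38 / 18 43 8 73 / 48 33 58 3 / 63 -2 53 28

The remaining cell in row 4 is (4,4) = 142 − 114 = 28.
Column 1 must total 142; the given cells sum to 129, so (1,1) = 13.
Main diagonal must total 142; the given cells sum to 99, so (2,2) = 43.
From row 1, 142 − (13 + 68 + 38) gives (1,3) = 23.
Column 2 must total 142; the given cells sum to 109, so (3,2) = 33.
Using column 3: 23 + 58 + 53 + ? → (2,3) = 142 − 134 = 8.
The remaining cell in row 2 is (2,4) = 142 − 69 = 73.
From row 3, 142 − (48 + 33 + 58) gives (3,4) = 3.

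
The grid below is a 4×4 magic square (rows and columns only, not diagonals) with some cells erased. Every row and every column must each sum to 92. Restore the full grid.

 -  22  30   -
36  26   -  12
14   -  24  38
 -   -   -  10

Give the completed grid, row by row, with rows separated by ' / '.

From row 2, 92 − (36 + 26 + 12) gives (2,3) = 18.
From row 3, 92 − (14 + 24 + 38) gives (3,2) = 16.
Column 2 must total 92; the given cells sum to 64, so (4,2) = 28.
Column 3 needs 92; the known cells sum to 72, so (4,3) = 20.
Column 4 must total 92; the given cells sum to 60, so (1,4) = 32.
Row 1: 22 + 30 + 32 + ? = 92, so (1,1) = 8.
Using row 4: 28 + 20 + 10 + ? → (4,1) = 92 − 58 = 34.

8 22 30 32 / 36 26 18 12 / 14 16 24 38 / 34 28 20 10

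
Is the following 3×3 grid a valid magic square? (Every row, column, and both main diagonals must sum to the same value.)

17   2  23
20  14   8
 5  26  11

Row 1: 17 + 2 + 23 = 42.
Row 2: 20 + 14 + 8 = 42.
Row 3: 5 + 26 + 11 = 42.
Column 1: 17 + 20 + 5 = 42.
Column 2: 2 + 14 + 26 = 42.
Column 3: 23 + 8 + 11 = 42.
Main diagonal: 17 + 14 + 11 = 42.
Anti-diagonal: 23 + 14 + 5 = 42.
All lines sum to 42.

Yes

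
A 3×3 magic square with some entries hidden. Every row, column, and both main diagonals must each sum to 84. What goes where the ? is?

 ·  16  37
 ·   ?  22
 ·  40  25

28

Row 1 needs 84; the known cells sum to 53, so (1,1) = 31.
Using row 3: 40 + 25 + ? → (3,1) = 84 − 65 = 19.
Column 1: 31 + 19 + ? = 84, so (2,1) = 34.
Column 2 needs 84; the known cells sum to 56, so (2,2) = 28.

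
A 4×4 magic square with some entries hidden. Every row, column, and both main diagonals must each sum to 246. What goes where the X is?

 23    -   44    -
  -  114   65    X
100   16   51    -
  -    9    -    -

Row 3 needs 246; the known cells sum to 167, so (3,4) = 79.
Column 2: 114 + 16 + 9 + ? = 246, so (1,2) = 107.
The remaining cell in column 3 is (4,3) = 246 − 160 = 86.
From main diagonal, 246 − (23 + 114 + 51) gives (4,4) = 58.
The remaining cell in row 1 is (1,4) = 246 − 174 = 72.
The remaining cell in row 4 is (4,1) = 246 − 153 = 93.
Using column 1: 23 + 100 + 93 + ? → (2,1) = 246 − 216 = 30.
Column 4 needs 246; the known cells sum to 209, so (2,4) = 37.

37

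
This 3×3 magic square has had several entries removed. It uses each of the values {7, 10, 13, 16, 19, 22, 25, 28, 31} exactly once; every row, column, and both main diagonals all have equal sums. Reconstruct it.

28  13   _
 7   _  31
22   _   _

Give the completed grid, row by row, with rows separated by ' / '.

28 13 16 / 7 19 31 / 22 25 10

The 9 entries sum to 171, so each line sums to 171/3 = 57.
From row 1, 57 − (28 + 13) gives (1,3) = 16.
Using row 2: 7 + 31 + ? → (2,2) = 57 − 38 = 19.
Column 2 must total 57; the given cells sum to 32, so (3,2) = 25.
Column 3 needs 57; the known cells sum to 47, so (3,3) = 10.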